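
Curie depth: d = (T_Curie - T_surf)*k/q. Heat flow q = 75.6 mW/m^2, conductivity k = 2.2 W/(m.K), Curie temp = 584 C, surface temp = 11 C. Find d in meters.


T_Curie - T_surf = 584 - 11 = 573 C
Convert q to W/m^2: 75.6 mW/m^2 = 0.0756 W/m^2
d = 573 * 2.2 / 0.0756 = 16674.6 m

16674.6


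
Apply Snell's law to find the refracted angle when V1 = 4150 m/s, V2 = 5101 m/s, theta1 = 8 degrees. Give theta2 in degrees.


sin(theta1) = sin(8 deg) = 0.139173
sin(theta2) = V2/V1 * sin(theta1) = 5101/4150 * 0.139173 = 0.171066
theta2 = arcsin(0.171066) = 9.8498 degrees

9.8498


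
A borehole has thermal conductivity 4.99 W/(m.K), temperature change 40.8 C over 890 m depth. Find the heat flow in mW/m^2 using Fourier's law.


q = k * dT / dz * 1000
= 4.99 * 40.8 / 890 * 1000
= 0.228755 * 1000
= 228.7551 mW/m^2

228.7551


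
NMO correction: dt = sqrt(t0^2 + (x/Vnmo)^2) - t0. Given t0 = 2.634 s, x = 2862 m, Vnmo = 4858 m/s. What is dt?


x/Vnmo = 2862/4858 = 0.589131
(x/Vnmo)^2 = 0.347076
t0^2 = 6.937956
sqrt(6.937956 + 0.347076) = 2.69908
dt = 2.69908 - 2.634 = 0.06508

0.06508


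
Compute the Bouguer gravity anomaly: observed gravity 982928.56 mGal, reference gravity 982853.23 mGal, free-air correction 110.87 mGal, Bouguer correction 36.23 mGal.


BA = g_obs - g_ref + FAC - BC
= 982928.56 - 982853.23 + 110.87 - 36.23
= 149.97 mGal

149.97


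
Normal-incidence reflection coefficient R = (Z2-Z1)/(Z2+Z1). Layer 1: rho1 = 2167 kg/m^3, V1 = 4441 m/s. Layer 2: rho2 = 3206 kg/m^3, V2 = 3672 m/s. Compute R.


Z1 = 2167 * 4441 = 9623647
Z2 = 3206 * 3672 = 11772432
R = (11772432 - 9623647) / (11772432 + 9623647) = 2148785 / 21396079 = 0.1004

0.1004


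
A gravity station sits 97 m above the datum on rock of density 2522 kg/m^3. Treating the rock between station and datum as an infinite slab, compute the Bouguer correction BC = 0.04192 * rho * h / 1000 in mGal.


BC = 0.04192 * rho * h / 1000
= 0.04192 * 2522 * 97 / 1000
= 10.2551 mGal

10.2551


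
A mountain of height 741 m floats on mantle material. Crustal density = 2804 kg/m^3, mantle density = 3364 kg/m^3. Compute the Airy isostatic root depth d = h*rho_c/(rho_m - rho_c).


rho_m - rho_c = 3364 - 2804 = 560
d = 741 * 2804 / 560
= 2077764 / 560
= 3710.29 m

3710.29


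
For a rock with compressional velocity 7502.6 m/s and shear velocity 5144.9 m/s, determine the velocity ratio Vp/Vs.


Vp/Vs = 7502.6 / 5144.9
= 1.4583

1.4583


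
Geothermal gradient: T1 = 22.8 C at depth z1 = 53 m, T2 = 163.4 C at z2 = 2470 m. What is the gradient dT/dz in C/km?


dT = 163.4 - 22.8 = 140.6 C
dz = 2470 - 53 = 2417 m
gradient = dT/dz * 1000 = 140.6/2417 * 1000 = 58.1713 C/km

58.1713


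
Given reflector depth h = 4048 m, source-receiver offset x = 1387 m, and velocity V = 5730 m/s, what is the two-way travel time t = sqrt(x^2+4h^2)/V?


x^2 + 4h^2 = 1387^2 + 4*4048^2 = 1923769 + 65545216 = 67468985
sqrt(67468985) = 8213.9506
t = 8213.9506 / 5730 = 1.4335 s

1.4335


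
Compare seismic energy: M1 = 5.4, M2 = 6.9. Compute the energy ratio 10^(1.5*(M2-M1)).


M2 - M1 = 6.9 - 5.4 = 1.5
1.5 * 1.5 = 2.25
ratio = 10^2.25 = 177.83

177.83


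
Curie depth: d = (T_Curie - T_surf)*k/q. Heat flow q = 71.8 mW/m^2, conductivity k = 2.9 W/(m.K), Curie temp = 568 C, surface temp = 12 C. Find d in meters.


T_Curie - T_surf = 568 - 12 = 556 C
Convert q to W/m^2: 71.8 mW/m^2 = 0.0718 W/m^2
d = 556 * 2.9 / 0.0718 = 22456.82 m

22456.82


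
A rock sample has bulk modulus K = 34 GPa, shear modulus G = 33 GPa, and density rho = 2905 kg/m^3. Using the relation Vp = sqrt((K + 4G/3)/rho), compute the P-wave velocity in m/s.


First compute the effective modulus:
K + 4G/3 = 34e9 + 4*33e9/3 = 78000000000.0 Pa
Then divide by density:
78000000000.0 / 2905 = 26850258.1756 Pa/(kg/m^3)
Take the square root:
Vp = sqrt(26850258.1756) = 5181.72 m/s

5181.72


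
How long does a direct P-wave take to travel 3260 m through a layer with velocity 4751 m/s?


t = x / V
= 3260 / 4751
= 0.6862 s

0.6862


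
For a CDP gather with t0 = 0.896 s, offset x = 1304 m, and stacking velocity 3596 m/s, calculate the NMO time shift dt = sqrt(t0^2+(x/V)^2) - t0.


x/Vnmo = 1304/3596 = 0.362625
(x/Vnmo)^2 = 0.131497
t0^2 = 0.802816
sqrt(0.802816 + 0.131497) = 0.966599
dt = 0.966599 - 0.896 = 0.070599

0.070599


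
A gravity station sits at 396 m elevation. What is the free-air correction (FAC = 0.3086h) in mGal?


FAC = 0.3086 * h
= 0.3086 * 396
= 122.2056 mGal

122.2056


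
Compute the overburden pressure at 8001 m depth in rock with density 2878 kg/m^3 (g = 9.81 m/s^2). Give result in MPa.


P = rho * g * z / 1e6
= 2878 * 9.81 * 8001 / 1e6
= 225893673.18 / 1e6
= 225.8937 MPa

225.8937


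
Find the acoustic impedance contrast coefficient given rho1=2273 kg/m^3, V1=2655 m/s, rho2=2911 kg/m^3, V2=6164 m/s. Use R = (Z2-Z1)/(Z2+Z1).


Z1 = 2273 * 2655 = 6034815
Z2 = 2911 * 6164 = 17943404
R = (17943404 - 6034815) / (17943404 + 6034815) = 11908589 / 23978219 = 0.4966

0.4966


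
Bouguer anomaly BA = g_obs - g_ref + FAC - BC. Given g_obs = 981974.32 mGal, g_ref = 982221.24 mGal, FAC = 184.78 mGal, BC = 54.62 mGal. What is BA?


BA = g_obs - g_ref + FAC - BC
= 981974.32 - 982221.24 + 184.78 - 54.62
= -116.76 mGal

-116.76


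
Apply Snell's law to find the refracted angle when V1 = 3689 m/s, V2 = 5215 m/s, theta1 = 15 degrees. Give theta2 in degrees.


sin(theta1) = sin(15 deg) = 0.258819
sin(theta2) = V2/V1 * sin(theta1) = 5215/3689 * 0.258819 = 0.365883
theta2 = arcsin(0.365883) = 21.4619 degrees

21.4619


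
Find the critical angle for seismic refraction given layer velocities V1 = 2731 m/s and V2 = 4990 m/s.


V1/V2 = 2731/4990 = 0.547295
theta_c = arcsin(0.547295) = 33.1816 degrees

33.1816


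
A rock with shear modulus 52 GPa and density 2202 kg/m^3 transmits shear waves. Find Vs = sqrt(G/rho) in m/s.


Convert G to Pa: G = 52e9 Pa
Compute G/rho = 52e9 / 2202 = 23614895.5495
Vs = sqrt(23614895.5495) = 4859.52 m/s

4859.52


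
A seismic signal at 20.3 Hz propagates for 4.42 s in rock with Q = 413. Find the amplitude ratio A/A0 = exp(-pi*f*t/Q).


pi*f*t/Q = pi*20.3*4.42/413 = 0.682524
A/A0 = exp(-0.682524) = 0.50534

0.50534


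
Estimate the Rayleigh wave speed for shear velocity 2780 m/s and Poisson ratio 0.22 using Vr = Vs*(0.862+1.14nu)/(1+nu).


Numerator factor = 0.862 + 1.14*0.22 = 1.1128
Denominator = 1 + 0.22 = 1.22
Vr = 2780 * 1.1128 / 1.22 = 2535.72 m/s

2535.72


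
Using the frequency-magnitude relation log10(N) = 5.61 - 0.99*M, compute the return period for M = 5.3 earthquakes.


log10(N) = 5.61 - 0.99*5.3 = 0.363
N = 10^0.363 = 2.306747
T = 1/N = 1/2.306747 = 0.4335 years

0.4335


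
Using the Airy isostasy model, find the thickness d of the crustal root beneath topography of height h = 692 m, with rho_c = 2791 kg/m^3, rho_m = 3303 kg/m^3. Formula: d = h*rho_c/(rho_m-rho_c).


rho_m - rho_c = 3303 - 2791 = 512
d = 692 * 2791 / 512
= 1931372 / 512
= 3772.21 m

3772.21


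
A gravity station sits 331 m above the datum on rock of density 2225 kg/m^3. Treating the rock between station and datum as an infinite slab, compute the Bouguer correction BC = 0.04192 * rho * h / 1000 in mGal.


BC = 0.04192 * rho * h / 1000
= 0.04192 * 2225 * 331 / 1000
= 30.873 mGal

30.873


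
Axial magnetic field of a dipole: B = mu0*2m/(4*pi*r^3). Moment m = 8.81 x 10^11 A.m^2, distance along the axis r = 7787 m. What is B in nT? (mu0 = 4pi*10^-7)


m = 8.81 x 10^11 = 881000000000 A.m^2
2m = 1762000000000 A.m^2
r^3 = 7787^3 = 472183192403
B = (4pi*10^-7) * 1762000000000 / (4*pi * 472183192403) * 1e9
= 2214194.50225 / 5933628993607.36 * 1e9
= 373.1603 nT

373.1603


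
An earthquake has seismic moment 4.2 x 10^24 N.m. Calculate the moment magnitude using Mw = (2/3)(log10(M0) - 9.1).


log10(M0) = log10(4.2 x 10^24) = 24.6232
Mw = 2/3 * (24.6232 - 9.1)
= 2/3 * 15.5232
= 10.35

10.35


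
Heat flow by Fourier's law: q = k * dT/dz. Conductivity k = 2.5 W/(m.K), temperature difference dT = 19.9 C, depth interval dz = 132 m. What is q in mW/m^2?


q = k * dT / dz * 1000
= 2.5 * 19.9 / 132 * 1000
= 0.376894 * 1000
= 376.8939 mW/m^2

376.8939


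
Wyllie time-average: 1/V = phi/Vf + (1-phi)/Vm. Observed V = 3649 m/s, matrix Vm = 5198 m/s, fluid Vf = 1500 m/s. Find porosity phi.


1/V - 1/Vm = 1/3649 - 1/5198 = 8.167e-05
1/Vf - 1/Vm = 1/1500 - 1/5198 = 0.00047428
phi = 8.167e-05 / 0.00047428 = 0.1722

0.1722


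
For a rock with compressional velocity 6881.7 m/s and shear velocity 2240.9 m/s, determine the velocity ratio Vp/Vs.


Vp/Vs = 6881.7 / 2240.9
= 3.071

3.071


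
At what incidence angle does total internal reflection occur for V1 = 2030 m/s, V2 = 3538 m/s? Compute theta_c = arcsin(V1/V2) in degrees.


V1/V2 = 2030/3538 = 0.57377
theta_c = arcsin(0.57377) = 35.0136 degrees

35.0136


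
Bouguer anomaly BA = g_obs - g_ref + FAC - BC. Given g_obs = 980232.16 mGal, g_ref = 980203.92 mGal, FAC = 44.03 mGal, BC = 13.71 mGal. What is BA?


BA = g_obs - g_ref + FAC - BC
= 980232.16 - 980203.92 + 44.03 - 13.71
= 58.56 mGal

58.56


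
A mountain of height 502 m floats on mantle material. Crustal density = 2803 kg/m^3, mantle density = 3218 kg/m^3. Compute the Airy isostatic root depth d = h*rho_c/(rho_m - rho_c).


rho_m - rho_c = 3218 - 2803 = 415
d = 502 * 2803 / 415
= 1407106 / 415
= 3390.62 m

3390.62


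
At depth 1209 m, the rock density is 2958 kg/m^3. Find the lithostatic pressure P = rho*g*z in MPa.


P = rho * g * z / 1e6
= 2958 * 9.81 * 1209 / 1e6
= 35082737.82 / 1e6
= 35.0827 MPa

35.0827


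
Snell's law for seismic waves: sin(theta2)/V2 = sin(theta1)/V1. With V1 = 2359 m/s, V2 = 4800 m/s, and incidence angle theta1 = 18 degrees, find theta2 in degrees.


sin(theta1) = sin(18 deg) = 0.309017
sin(theta2) = V2/V1 * sin(theta1) = 4800/2359 * 0.309017 = 0.628776
theta2 = arcsin(0.628776) = 38.9598 degrees

38.9598


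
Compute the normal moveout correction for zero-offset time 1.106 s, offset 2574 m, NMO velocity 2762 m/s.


x/Vnmo = 2574/2762 = 0.931933
(x/Vnmo)^2 = 0.8685
t0^2 = 1.223236
sqrt(1.223236 + 0.8685) = 1.446283
dt = 1.446283 - 1.106 = 0.340283

0.340283


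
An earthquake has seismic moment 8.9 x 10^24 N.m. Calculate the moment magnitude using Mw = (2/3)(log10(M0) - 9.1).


log10(M0) = log10(8.9 x 10^24) = 24.9494
Mw = 2/3 * (24.9494 - 9.1)
= 2/3 * 15.8494
= 10.57

10.57


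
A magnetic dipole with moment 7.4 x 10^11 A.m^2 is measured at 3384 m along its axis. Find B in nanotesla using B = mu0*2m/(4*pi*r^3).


m = 7.4 x 10^11 = 740000000000 A.m^2
2m = 1480000000000 A.m^2
r^3 = 3384^3 = 38751727104
B = (4pi*10^-7) * 1480000000000 / (4*pi * 38751727104) * 1e9
= 1859822.850925 / 486968564735.37 * 1e9
= 3819.1846 nT

3819.1846


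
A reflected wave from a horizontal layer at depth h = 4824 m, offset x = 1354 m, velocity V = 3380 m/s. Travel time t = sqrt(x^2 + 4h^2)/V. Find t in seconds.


x^2 + 4h^2 = 1354^2 + 4*4824^2 = 1833316 + 93083904 = 94917220
sqrt(94917220) = 9742.5469
t = 9742.5469 / 3380 = 2.8824 s

2.8824


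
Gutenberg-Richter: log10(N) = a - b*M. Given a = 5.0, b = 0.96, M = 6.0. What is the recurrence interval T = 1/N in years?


log10(N) = 5.0 - 0.96*6.0 = -0.76
N = 10^-0.76 = 0.17378
T = 1/N = 1/0.17378 = 5.7544 years

5.7544


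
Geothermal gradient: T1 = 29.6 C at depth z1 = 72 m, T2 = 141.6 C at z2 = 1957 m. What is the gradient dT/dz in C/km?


dT = 141.6 - 29.6 = 112.0 C
dz = 1957 - 72 = 1885 m
gradient = dT/dz * 1000 = 112.0/1885 * 1000 = 59.4164 C/km

59.4164


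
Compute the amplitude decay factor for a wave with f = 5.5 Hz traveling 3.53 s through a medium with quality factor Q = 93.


pi*f*t/Q = pi*5.5*3.53/93 = 0.65585
A/A0 = exp(-0.65585) = 0.519001

0.519001


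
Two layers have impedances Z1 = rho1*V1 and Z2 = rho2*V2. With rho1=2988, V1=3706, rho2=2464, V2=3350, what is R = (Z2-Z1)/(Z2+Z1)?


Z1 = 2988 * 3706 = 11073528
Z2 = 2464 * 3350 = 8254400
R = (8254400 - 11073528) / (8254400 + 11073528) = -2819128 / 19327928 = -0.1459

-0.1459


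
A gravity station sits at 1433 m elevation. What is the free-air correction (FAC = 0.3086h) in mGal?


FAC = 0.3086 * h
= 0.3086 * 1433
= 442.2238 mGal

442.2238


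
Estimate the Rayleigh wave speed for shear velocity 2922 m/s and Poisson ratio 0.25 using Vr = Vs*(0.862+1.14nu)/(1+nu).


Numerator factor = 0.862 + 1.14*0.25 = 1.147
Denominator = 1 + 0.25 = 1.25
Vr = 2922 * 1.147 / 1.25 = 2681.23 m/s

2681.23


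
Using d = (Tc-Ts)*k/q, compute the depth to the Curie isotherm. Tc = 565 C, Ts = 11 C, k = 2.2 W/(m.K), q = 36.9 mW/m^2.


T_Curie - T_surf = 565 - 11 = 554 C
Convert q to W/m^2: 36.9 mW/m^2 = 0.0369 W/m^2
d = 554 * 2.2 / 0.0369 = 33029.81 m

33029.81


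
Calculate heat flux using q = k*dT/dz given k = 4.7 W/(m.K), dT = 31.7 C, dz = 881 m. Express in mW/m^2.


q = k * dT / dz * 1000
= 4.7 * 31.7 / 881 * 1000
= 0.169115 * 1000
= 169.1146 mW/m^2

169.1146


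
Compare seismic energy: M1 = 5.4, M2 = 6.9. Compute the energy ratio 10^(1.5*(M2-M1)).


M2 - M1 = 6.9 - 5.4 = 1.5
1.5 * 1.5 = 2.25
ratio = 10^2.25 = 177.83

177.83


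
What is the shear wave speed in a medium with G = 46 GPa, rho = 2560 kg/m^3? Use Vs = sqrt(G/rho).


Convert G to Pa: G = 46e9 Pa
Compute G/rho = 46e9 / 2560 = 17968750.0
Vs = sqrt(17968750.0) = 4238.96 m/s

4238.96


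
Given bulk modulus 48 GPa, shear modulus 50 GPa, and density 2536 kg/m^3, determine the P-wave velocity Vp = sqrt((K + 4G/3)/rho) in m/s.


First compute the effective modulus:
K + 4G/3 = 48e9 + 4*50e9/3 = 114666666666.67 Pa
Then divide by density:
114666666666.67 / 2536 = 45215562.5657 Pa/(kg/m^3)
Take the square root:
Vp = sqrt(45215562.5657) = 6724.25 m/s

6724.25


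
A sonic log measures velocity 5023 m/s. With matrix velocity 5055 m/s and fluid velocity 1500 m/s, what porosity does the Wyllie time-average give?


1/V - 1/Vm = 1/5023 - 1/5055 = 1.26e-06
1/Vf - 1/Vm = 1/1500 - 1/5055 = 0.00046884
phi = 1.26e-06 / 0.00046884 = 0.0027

0.0027


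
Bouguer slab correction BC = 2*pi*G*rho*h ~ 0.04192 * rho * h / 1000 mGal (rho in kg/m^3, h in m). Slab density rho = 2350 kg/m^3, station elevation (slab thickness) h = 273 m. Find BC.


BC = 0.04192 * rho * h / 1000
= 0.04192 * 2350 * 273 / 1000
= 26.8938 mGal

26.8938


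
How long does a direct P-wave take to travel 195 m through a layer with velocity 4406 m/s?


t = x / V
= 195 / 4406
= 0.0443 s

0.0443


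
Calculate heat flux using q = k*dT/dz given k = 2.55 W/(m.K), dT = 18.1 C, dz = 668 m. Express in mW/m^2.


q = k * dT / dz * 1000
= 2.55 * 18.1 / 668 * 1000
= 0.069094 * 1000
= 69.0943 mW/m^2

69.0943


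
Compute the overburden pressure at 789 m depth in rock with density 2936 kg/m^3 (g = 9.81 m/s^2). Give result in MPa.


P = rho * g * z / 1e6
= 2936 * 9.81 * 789 / 1e6
= 22724904.24 / 1e6
= 22.7249 MPa

22.7249


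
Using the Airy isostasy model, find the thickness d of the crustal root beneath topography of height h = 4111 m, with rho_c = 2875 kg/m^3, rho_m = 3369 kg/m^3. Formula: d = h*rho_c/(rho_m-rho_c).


rho_m - rho_c = 3369 - 2875 = 494
d = 4111 * 2875 / 494
= 11819125 / 494
= 23925.35 m

23925.35


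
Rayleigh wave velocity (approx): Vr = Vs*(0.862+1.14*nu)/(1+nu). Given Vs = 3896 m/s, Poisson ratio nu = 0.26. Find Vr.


Numerator factor = 0.862 + 1.14*0.26 = 1.1584
Denominator = 1 + 0.26 = 1.26
Vr = 3896 * 1.1584 / 1.26 = 3581.85 m/s

3581.85


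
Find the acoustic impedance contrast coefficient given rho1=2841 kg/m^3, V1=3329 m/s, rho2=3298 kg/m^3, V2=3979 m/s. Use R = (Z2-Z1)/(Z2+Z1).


Z1 = 2841 * 3329 = 9457689
Z2 = 3298 * 3979 = 13122742
R = (13122742 - 9457689) / (13122742 + 9457689) = 3665053 / 22580431 = 0.1623

0.1623


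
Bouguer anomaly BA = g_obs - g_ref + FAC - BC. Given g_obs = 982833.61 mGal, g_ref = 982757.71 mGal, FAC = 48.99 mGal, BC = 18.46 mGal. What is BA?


BA = g_obs - g_ref + FAC - BC
= 982833.61 - 982757.71 + 48.99 - 18.46
= 106.43 mGal

106.43


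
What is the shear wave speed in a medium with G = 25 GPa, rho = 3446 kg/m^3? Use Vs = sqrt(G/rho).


Convert G to Pa: G = 25e9 Pa
Compute G/rho = 25e9 / 3446 = 7254788.1602
Vs = sqrt(7254788.1602) = 2693.47 m/s

2693.47


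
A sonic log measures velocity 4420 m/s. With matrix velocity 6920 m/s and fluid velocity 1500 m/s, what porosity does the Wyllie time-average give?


1/V - 1/Vm = 1/4420 - 1/6920 = 8.174e-05
1/Vf - 1/Vm = 1/1500 - 1/6920 = 0.00052216
phi = 8.174e-05 / 0.00052216 = 0.1565

0.1565


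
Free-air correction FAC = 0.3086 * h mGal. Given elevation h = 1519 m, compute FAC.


FAC = 0.3086 * h
= 0.3086 * 1519
= 468.7634 mGal

468.7634


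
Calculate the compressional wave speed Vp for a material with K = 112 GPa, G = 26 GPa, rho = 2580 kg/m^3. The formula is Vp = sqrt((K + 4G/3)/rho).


First compute the effective modulus:
K + 4G/3 = 112e9 + 4*26e9/3 = 146666666666.67 Pa
Then divide by density:
146666666666.67 / 2580 = 56847545.2196 Pa/(kg/m^3)
Take the square root:
Vp = sqrt(56847545.2196) = 7539.73 m/s

7539.73


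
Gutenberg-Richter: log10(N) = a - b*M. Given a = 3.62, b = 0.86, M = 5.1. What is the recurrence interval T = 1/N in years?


log10(N) = 3.62 - 0.86*5.1 = -0.766
N = 10^-0.766 = 0.171396
T = 1/N = 1/0.171396 = 5.8345 years

5.8345


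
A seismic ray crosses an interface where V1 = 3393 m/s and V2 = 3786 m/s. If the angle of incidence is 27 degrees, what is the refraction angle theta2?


sin(theta1) = sin(27 deg) = 0.45399
sin(theta2) = V2/V1 * sin(theta1) = 3786/3393 * 0.45399 = 0.506575
theta2 = arcsin(0.506575) = 30.4359 degrees

30.4359


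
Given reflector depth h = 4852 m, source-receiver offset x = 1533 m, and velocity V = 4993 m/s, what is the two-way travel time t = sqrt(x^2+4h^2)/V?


x^2 + 4h^2 = 1533^2 + 4*4852^2 = 2350089 + 94167616 = 96517705
sqrt(96517705) = 9824.3425
t = 9824.3425 / 4993 = 1.9676 s

1.9676


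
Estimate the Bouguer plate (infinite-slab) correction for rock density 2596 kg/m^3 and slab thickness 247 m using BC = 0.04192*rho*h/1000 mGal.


BC = 0.04192 * rho * h / 1000
= 0.04192 * 2596 * 247 / 1000
= 26.8796 mGal

26.8796


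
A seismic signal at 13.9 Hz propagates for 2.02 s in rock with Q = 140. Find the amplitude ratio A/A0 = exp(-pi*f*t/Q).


pi*f*t/Q = pi*13.9*2.02/140 = 0.630069
A/A0 = exp(-0.630069) = 0.532555

0.532555


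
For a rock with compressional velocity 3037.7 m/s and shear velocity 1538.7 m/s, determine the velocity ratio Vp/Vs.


Vp/Vs = 3037.7 / 1538.7
= 1.9742

1.9742


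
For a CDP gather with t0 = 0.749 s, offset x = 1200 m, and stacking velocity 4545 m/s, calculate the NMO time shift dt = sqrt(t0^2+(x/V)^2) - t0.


x/Vnmo = 1200/4545 = 0.264026
(x/Vnmo)^2 = 0.06971
t0^2 = 0.561001
sqrt(0.561001 + 0.06971) = 0.794173
dt = 0.794173 - 0.749 = 0.045173

0.045173


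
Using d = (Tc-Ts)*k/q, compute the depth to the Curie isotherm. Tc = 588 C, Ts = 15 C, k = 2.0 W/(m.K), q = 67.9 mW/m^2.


T_Curie - T_surf = 588 - 15 = 573 C
Convert q to W/m^2: 67.9 mW/m^2 = 0.0679 W/m^2
d = 573 * 2.0 / 0.0679 = 16877.76 m

16877.76


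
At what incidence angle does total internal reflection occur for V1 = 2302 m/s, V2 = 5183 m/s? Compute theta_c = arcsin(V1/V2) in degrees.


V1/V2 = 2302/5183 = 0.444144
theta_c = arcsin(0.444144) = 26.3686 degrees

26.3686


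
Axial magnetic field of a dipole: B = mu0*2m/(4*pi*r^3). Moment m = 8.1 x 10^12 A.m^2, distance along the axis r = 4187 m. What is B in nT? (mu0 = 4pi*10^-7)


m = 8.1 x 10^12 = 8100000000000 A.m^2
2m = 16200000000000 A.m^2
r^3 = 4187^3 = 73402167203
B = (4pi*10^-7) * 16200000000000 / (4*pi * 73402167203) * 1e9
= 20357520.395262 / 922398836970.06 * 1e9
= 22070.193 nT

22070.193


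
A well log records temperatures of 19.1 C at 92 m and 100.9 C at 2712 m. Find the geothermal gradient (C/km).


dT = 100.9 - 19.1 = 81.8 C
dz = 2712 - 92 = 2620 m
gradient = dT/dz * 1000 = 81.8/2620 * 1000 = 31.2214 C/km

31.2214


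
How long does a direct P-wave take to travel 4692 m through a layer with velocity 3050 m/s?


t = x / V
= 4692 / 3050
= 1.5384 s

1.5384


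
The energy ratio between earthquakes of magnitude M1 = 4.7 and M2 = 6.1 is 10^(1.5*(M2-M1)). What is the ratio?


M2 - M1 = 6.1 - 4.7 = 1.4
1.5 * 1.4 = 2.1
ratio = 10^2.1 = 125.89

125.89


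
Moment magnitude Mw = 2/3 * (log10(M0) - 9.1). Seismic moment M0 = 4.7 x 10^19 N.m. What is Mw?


log10(M0) = log10(4.7 x 10^19) = 19.6721
Mw = 2/3 * (19.6721 - 9.1)
= 2/3 * 10.5721
= 7.05

7.05


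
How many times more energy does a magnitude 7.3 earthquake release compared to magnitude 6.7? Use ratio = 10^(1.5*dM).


M2 - M1 = 7.3 - 6.7 = 0.6
1.5 * 0.6 = 0.9
ratio = 10^0.9 = 7.94

7.94


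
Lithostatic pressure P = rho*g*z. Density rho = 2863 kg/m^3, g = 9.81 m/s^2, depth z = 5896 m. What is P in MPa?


P = rho * g * z / 1e6
= 2863 * 9.81 * 5896 / 1e6
= 165595232.88 / 1e6
= 165.5952 MPa

165.5952


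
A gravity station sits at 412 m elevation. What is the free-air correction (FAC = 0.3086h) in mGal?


FAC = 0.3086 * h
= 0.3086 * 412
= 127.1432 mGal

127.1432


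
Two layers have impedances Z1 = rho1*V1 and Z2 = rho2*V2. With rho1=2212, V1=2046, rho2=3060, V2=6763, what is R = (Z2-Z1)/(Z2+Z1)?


Z1 = 2212 * 2046 = 4525752
Z2 = 3060 * 6763 = 20694780
R = (20694780 - 4525752) / (20694780 + 4525752) = 16169028 / 25220532 = 0.6411

0.6411


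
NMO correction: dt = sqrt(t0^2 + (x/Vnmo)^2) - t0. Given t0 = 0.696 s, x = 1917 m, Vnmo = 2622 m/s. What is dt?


x/Vnmo = 1917/2622 = 0.731121
(x/Vnmo)^2 = 0.534538
t0^2 = 0.484416
sqrt(0.484416 + 0.534538) = 1.009433
dt = 1.009433 - 0.696 = 0.313433

0.313433


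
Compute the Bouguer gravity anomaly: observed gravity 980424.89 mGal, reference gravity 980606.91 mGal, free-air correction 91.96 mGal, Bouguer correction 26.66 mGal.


BA = g_obs - g_ref + FAC - BC
= 980424.89 - 980606.91 + 91.96 - 26.66
= -116.72 mGal

-116.72


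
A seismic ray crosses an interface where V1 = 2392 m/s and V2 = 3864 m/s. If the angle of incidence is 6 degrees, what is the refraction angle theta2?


sin(theta1) = sin(6 deg) = 0.104528
sin(theta2) = V2/V1 * sin(theta1) = 3864/2392 * 0.104528 = 0.168854
theta2 = arcsin(0.168854) = 9.7212 degrees

9.7212


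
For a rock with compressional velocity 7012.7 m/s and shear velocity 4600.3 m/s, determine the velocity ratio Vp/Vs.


Vp/Vs = 7012.7 / 4600.3
= 1.5244

1.5244


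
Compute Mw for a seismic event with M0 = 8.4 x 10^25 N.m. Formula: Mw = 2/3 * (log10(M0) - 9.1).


log10(M0) = log10(8.4 x 10^25) = 25.9243
Mw = 2/3 * (25.9243 - 9.1)
= 2/3 * 16.8243
= 11.22

11.22


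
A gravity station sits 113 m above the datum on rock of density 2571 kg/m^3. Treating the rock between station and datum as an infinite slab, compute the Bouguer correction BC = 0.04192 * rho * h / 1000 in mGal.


BC = 0.04192 * rho * h / 1000
= 0.04192 * 2571 * 113 / 1000
= 12.1787 mGal

12.1787


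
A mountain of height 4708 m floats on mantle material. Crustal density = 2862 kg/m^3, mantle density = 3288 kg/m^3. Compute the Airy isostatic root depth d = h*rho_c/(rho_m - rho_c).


rho_m - rho_c = 3288 - 2862 = 426
d = 4708 * 2862 / 426
= 13474296 / 426
= 31629.8 m

31629.8


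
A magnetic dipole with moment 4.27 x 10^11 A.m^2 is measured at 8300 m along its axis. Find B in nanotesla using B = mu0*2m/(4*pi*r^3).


m = 4.27 x 10^11 = 427000000000 A.m^2
2m = 854000000000 A.m^2
r^3 = 8300^3 = 571787000000
B = (4pi*10^-7) * 854000000000 / (4*pi * 571787000000) * 1e9
= 1073168.050466 / 7185287354472.59 * 1e9
= 149.3563 nT

149.3563


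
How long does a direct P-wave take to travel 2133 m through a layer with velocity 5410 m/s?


t = x / V
= 2133 / 5410
= 0.3943 s

0.3943


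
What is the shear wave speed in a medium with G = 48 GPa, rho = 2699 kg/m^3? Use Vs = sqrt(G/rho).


Convert G to Pa: G = 48e9 Pa
Compute G/rho = 48e9 / 2699 = 17784364.5795
Vs = sqrt(17784364.5795) = 4217.15 m/s

4217.15


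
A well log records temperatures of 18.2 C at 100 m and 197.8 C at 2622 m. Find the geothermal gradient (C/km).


dT = 197.8 - 18.2 = 179.6 C
dz = 2622 - 100 = 2522 m
gradient = dT/dz * 1000 = 179.6/2522 * 1000 = 71.2133 C/km

71.2133


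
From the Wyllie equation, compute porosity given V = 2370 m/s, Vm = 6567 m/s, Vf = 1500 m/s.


1/V - 1/Vm = 1/2370 - 1/6567 = 0.00026966
1/Vf - 1/Vm = 1/1500 - 1/6567 = 0.00051439
phi = 0.00026966 / 0.00051439 = 0.5242

0.5242


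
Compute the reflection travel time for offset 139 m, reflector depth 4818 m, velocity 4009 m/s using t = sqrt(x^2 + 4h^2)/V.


x^2 + 4h^2 = 139^2 + 4*4818^2 = 19321 + 92852496 = 92871817
sqrt(92871817) = 9637.0025
t = 9637.0025 / 4009 = 2.4038 s

2.4038


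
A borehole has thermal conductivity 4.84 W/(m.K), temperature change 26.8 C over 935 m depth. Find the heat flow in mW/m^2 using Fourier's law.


q = k * dT / dz * 1000
= 4.84 * 26.8 / 935 * 1000
= 0.138729 * 1000
= 138.7294 mW/m^2

138.7294


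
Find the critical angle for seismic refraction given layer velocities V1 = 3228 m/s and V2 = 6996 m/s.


V1/V2 = 3228/6996 = 0.461407
theta_c = arcsin(0.461407) = 27.4779 degrees

27.4779


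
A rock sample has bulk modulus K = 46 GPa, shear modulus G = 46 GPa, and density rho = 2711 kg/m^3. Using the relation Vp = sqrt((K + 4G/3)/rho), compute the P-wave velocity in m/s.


First compute the effective modulus:
K + 4G/3 = 46e9 + 4*46e9/3 = 107333333333.33 Pa
Then divide by density:
107333333333.33 / 2711 = 39591786.5486 Pa/(kg/m^3)
Take the square root:
Vp = sqrt(39591786.5486) = 6292.2 m/s

6292.2


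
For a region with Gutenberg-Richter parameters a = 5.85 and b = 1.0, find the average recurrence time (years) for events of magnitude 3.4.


log10(N) = 5.85 - 1.0*3.4 = 2.45
N = 10^2.45 = 281.838293
T = 1/N = 1/281.838293 = 0.0035 years

0.0035


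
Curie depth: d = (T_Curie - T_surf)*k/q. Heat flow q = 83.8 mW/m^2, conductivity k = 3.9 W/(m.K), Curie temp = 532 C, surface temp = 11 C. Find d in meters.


T_Curie - T_surf = 532 - 11 = 521 C
Convert q to W/m^2: 83.8 mW/m^2 = 0.0838 W/m^2
d = 521 * 3.9 / 0.0838 = 24247.02 m

24247.02


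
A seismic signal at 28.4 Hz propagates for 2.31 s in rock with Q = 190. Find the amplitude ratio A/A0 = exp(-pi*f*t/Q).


pi*f*t/Q = pi*28.4*2.31/190 = 1.084742
A/A0 = exp(-1.084742) = 0.337989

0.337989


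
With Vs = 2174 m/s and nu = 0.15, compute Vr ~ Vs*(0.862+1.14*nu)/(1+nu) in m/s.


Numerator factor = 0.862 + 1.14*0.15 = 1.033
Denominator = 1 + 0.15 = 1.15
Vr = 2174 * 1.033 / 1.15 = 1952.82 m/s

1952.82


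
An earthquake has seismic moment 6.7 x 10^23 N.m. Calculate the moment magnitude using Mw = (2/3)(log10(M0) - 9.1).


log10(M0) = log10(6.7 x 10^23) = 23.8261
Mw = 2/3 * (23.8261 - 9.1)
= 2/3 * 14.7261
= 9.82

9.82


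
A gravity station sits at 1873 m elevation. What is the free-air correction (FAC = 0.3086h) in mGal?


FAC = 0.3086 * h
= 0.3086 * 1873
= 578.0078 mGal

578.0078


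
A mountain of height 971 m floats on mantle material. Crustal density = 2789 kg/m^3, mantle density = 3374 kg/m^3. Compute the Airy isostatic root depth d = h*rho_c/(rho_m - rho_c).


rho_m - rho_c = 3374 - 2789 = 585
d = 971 * 2789 / 585
= 2708119 / 585
= 4629.26 m

4629.26


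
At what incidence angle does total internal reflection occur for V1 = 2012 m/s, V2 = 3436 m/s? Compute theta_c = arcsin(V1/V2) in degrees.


V1/V2 = 2012/3436 = 0.585565
theta_c = arcsin(0.585565) = 35.8429 degrees

35.8429


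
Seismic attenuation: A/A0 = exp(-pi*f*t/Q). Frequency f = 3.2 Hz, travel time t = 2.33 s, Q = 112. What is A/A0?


pi*f*t/Q = pi*3.2*2.33/112 = 0.20914
A/A0 = exp(-0.20914) = 0.811281

0.811281


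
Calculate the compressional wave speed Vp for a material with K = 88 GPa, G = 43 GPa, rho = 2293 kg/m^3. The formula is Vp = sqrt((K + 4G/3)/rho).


First compute the effective modulus:
K + 4G/3 = 88e9 + 4*43e9/3 = 145333333333.33 Pa
Then divide by density:
145333333333.33 / 2293 = 63381305.4223 Pa/(kg/m^3)
Take the square root:
Vp = sqrt(63381305.4223) = 7961.24 m/s

7961.24


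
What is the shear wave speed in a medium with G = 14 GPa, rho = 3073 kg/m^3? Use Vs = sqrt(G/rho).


Convert G to Pa: G = 14e9 Pa
Compute G/rho = 14e9 / 3073 = 4555808.656
Vs = sqrt(4555808.656) = 2134.43 m/s

2134.43


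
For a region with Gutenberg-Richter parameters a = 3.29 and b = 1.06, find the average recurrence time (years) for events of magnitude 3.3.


log10(N) = 3.29 - 1.06*3.3 = -0.208
N = 10^-0.208 = 0.619441
T = 1/N = 1/0.619441 = 1.6144 years

1.6144


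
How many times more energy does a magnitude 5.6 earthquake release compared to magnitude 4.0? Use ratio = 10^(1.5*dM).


M2 - M1 = 5.6 - 4.0 = 1.6
1.5 * 1.6 = 2.4
ratio = 10^2.4 = 251.19

251.19


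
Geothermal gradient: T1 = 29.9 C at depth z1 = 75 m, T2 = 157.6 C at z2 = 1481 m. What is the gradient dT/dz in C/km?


dT = 157.6 - 29.9 = 127.7 C
dz = 1481 - 75 = 1406 m
gradient = dT/dz * 1000 = 127.7/1406 * 1000 = 90.825 C/km

90.825


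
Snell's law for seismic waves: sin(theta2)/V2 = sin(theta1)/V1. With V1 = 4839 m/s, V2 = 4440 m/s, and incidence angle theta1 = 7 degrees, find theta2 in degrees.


sin(theta1) = sin(7 deg) = 0.121869
sin(theta2) = V2/V1 * sin(theta1) = 4440/4839 * 0.121869 = 0.111821
theta2 = arcsin(0.111821) = 6.4203 degrees

6.4203


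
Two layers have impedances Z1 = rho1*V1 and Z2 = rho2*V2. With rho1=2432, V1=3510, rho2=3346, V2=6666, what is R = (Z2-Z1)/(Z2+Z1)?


Z1 = 2432 * 3510 = 8536320
Z2 = 3346 * 6666 = 22304436
R = (22304436 - 8536320) / (22304436 + 8536320) = 13768116 / 30840756 = 0.4464

0.4464


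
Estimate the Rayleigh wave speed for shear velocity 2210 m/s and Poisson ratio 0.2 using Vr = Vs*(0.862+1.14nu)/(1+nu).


Numerator factor = 0.862 + 1.14*0.2 = 1.09
Denominator = 1 + 0.2 = 1.2
Vr = 2210 * 1.09 / 1.2 = 2007.42 m/s

2007.42


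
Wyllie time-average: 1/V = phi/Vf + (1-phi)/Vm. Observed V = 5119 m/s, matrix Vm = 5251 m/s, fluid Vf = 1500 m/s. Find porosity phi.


1/V - 1/Vm = 1/5119 - 1/5251 = 4.91e-06
1/Vf - 1/Vm = 1/1500 - 1/5251 = 0.00047623
phi = 4.91e-06 / 0.00047623 = 0.0103

0.0103


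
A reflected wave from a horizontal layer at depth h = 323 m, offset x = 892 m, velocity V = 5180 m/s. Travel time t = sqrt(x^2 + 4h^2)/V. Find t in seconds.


x^2 + 4h^2 = 892^2 + 4*323^2 = 795664 + 417316 = 1212980
sqrt(1212980) = 1101.3537
t = 1101.3537 / 5180 = 0.2126 s

0.2126


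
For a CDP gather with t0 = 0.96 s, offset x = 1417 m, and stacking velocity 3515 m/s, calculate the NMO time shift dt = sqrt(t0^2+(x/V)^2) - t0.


x/Vnmo = 1417/3515 = 0.403129
(x/Vnmo)^2 = 0.162513
t0^2 = 0.9216
sqrt(0.9216 + 0.162513) = 1.041208
dt = 1.041208 - 0.96 = 0.081208

0.081208


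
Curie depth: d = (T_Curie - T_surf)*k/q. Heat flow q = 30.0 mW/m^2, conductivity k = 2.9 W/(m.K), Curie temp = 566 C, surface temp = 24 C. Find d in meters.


T_Curie - T_surf = 566 - 24 = 542 C
Convert q to W/m^2: 30.0 mW/m^2 = 0.03 W/m^2
d = 542 * 2.9 / 0.03 = 52393.33 m

52393.33


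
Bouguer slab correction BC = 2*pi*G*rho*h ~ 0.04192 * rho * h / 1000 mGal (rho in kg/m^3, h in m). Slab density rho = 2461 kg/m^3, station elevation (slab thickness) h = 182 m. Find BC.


BC = 0.04192 * rho * h / 1000
= 0.04192 * 2461 * 182 / 1000
= 18.7761 mGal

18.7761


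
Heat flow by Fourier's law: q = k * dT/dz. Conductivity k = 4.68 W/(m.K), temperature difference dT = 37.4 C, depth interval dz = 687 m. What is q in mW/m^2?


q = k * dT / dz * 1000
= 4.68 * 37.4 / 687 * 1000
= 0.254777 * 1000
= 254.7773 mW/m^2

254.7773


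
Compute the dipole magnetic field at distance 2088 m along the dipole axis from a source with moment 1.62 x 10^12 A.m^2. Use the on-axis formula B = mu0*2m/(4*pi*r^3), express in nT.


m = 1.62 x 10^12 = 1620000000000 A.m^2
2m = 3240000000000 A.m^2
r^3 = 2088^3 = 9103145472
B = (4pi*10^-7) * 3240000000000 / (4*pi * 9103145472) * 1e9
= 4071504.079052 / 114393499757.58 * 1e9
= 35592.093 nT

35592.093


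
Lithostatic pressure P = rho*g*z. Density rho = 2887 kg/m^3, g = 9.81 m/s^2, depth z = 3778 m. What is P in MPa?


P = rho * g * z / 1e6
= 2887 * 9.81 * 3778 / 1e6
= 106998513.66 / 1e6
= 106.9985 MPa

106.9985


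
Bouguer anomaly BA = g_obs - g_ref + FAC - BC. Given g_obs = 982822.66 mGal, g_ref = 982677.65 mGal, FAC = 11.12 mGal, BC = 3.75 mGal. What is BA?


BA = g_obs - g_ref + FAC - BC
= 982822.66 - 982677.65 + 11.12 - 3.75
= 152.38 mGal

152.38


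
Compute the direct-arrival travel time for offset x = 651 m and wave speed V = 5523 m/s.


t = x / V
= 651 / 5523
= 0.1179 s

0.1179


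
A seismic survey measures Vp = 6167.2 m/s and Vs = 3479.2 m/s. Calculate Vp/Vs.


Vp/Vs = 6167.2 / 3479.2
= 1.7726

1.7726


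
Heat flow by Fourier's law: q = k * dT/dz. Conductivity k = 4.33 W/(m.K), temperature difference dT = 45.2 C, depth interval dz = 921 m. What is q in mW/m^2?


q = k * dT / dz * 1000
= 4.33 * 45.2 / 921 * 1000
= 0.212504 * 1000
= 212.5038 mW/m^2

212.5038


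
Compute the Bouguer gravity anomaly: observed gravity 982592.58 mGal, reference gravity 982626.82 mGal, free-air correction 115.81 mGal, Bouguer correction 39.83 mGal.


BA = g_obs - g_ref + FAC - BC
= 982592.58 - 982626.82 + 115.81 - 39.83
= 41.74 mGal

41.74


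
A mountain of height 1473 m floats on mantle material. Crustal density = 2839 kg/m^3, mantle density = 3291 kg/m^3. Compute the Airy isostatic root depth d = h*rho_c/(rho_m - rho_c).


rho_m - rho_c = 3291 - 2839 = 452
d = 1473 * 2839 / 452
= 4181847 / 452
= 9251.87 m

9251.87


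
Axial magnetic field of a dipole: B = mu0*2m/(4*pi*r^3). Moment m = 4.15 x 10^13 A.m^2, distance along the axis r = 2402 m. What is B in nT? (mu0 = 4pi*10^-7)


m = 4.15 x 10^13 = 41500000000000 A.m^2
2m = 83000000000000 A.m^2
r^3 = 2402^3 = 13858588808
B = (4pi*10^-7) * 83000000000000 / (4*pi * 13858588808) * 1e9
= 104300876.099181 / 174152163153.34 * 1e9
= 598906.5781 nT

598906.5781


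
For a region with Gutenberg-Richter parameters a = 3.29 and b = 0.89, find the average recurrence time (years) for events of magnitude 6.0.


log10(N) = 3.29 - 0.89*6.0 = -2.05
N = 10^-2.05 = 0.008913
T = 1/N = 1/0.008913 = 112.2018 years

112.2018


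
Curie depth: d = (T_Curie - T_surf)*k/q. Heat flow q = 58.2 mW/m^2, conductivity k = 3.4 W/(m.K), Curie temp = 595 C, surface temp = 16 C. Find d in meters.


T_Curie - T_surf = 595 - 16 = 579 C
Convert q to W/m^2: 58.2 mW/m^2 = 0.0582 W/m^2
d = 579 * 3.4 / 0.0582 = 33824.74 m

33824.74


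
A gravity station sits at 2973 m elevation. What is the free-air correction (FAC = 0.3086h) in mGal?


FAC = 0.3086 * h
= 0.3086 * 2973
= 917.4678 mGal

917.4678


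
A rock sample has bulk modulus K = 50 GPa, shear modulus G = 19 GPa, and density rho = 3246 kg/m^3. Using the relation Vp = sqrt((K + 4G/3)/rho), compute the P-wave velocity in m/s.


First compute the effective modulus:
K + 4G/3 = 50e9 + 4*19e9/3 = 75333333333.33 Pa
Then divide by density:
75333333333.33 / 3246 = 23208050.9345 Pa/(kg/m^3)
Take the square root:
Vp = sqrt(23208050.9345) = 4817.47 m/s

4817.47


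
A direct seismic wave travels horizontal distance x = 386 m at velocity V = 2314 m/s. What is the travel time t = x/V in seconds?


t = x / V
= 386 / 2314
= 0.1668 s

0.1668


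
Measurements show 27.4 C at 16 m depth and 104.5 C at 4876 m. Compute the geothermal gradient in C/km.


dT = 104.5 - 27.4 = 77.1 C
dz = 4876 - 16 = 4860 m
gradient = dT/dz * 1000 = 77.1/4860 * 1000 = 15.8642 C/km

15.8642


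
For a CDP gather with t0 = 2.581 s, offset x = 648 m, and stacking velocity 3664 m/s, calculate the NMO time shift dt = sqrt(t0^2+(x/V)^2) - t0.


x/Vnmo = 648/3664 = 0.176856
(x/Vnmo)^2 = 0.031278
t0^2 = 6.661561
sqrt(6.661561 + 0.031278) = 2.587052
dt = 2.587052 - 2.581 = 0.006052

0.006052


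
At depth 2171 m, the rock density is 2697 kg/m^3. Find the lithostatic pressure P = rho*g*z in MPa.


P = rho * g * z / 1e6
= 2697 * 9.81 * 2171 / 1e6
= 57439384.47 / 1e6
= 57.4394 MPa

57.4394


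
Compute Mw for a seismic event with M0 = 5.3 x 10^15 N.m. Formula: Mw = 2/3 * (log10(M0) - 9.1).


log10(M0) = log10(5.3 x 10^15) = 15.7243
Mw = 2/3 * (15.7243 - 9.1)
= 2/3 * 6.6243
= 4.42

4.42


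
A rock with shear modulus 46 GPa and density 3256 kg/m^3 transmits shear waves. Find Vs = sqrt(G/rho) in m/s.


Convert G to Pa: G = 46e9 Pa
Compute G/rho = 46e9 / 3256 = 14127764.1278
Vs = sqrt(14127764.1278) = 3758.69 m/s

3758.69


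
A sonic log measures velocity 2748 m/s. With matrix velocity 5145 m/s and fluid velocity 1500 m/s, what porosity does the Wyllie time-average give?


1/V - 1/Vm = 1/2748 - 1/5145 = 0.00016954
1/Vf - 1/Vm = 1/1500 - 1/5145 = 0.0004723
phi = 0.00016954 / 0.0004723 = 0.359

0.359


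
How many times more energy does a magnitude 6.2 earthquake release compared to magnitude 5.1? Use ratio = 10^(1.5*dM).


M2 - M1 = 6.2 - 5.1 = 1.1
1.5 * 1.1 = 1.65
ratio = 10^1.65 = 44.67

44.67


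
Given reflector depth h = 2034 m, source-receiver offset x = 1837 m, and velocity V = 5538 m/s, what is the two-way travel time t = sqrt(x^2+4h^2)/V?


x^2 + 4h^2 = 1837^2 + 4*2034^2 = 3374569 + 16548624 = 19923193
sqrt(19923193) = 4463.5404
t = 4463.5404 / 5538 = 0.806 s

0.806


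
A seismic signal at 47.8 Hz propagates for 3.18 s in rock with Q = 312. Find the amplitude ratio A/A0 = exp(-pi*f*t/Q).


pi*f*t/Q = pi*47.8*3.18/312 = 1.53056
A/A0 = exp(-1.53056) = 0.216414

0.216414


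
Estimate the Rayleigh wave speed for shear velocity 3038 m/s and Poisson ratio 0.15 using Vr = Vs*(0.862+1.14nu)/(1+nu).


Numerator factor = 0.862 + 1.14*0.15 = 1.033
Denominator = 1 + 0.15 = 1.15
Vr = 3038 * 1.033 / 1.15 = 2728.92 m/s

2728.92


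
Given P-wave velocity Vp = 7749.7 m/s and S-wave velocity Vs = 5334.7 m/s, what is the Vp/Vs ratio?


Vp/Vs = 7749.7 / 5334.7
= 1.4527

1.4527


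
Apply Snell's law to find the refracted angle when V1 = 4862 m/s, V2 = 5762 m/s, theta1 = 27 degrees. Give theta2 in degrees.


sin(theta1) = sin(27 deg) = 0.45399
sin(theta2) = V2/V1 * sin(theta1) = 5762/4862 * 0.45399 = 0.538028
theta2 = arcsin(0.538028) = 32.5495 degrees

32.5495


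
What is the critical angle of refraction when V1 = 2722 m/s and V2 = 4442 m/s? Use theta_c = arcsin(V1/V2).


V1/V2 = 2722/4442 = 0.612787
theta_c = arcsin(0.612787) = 37.7913 degrees

37.7913


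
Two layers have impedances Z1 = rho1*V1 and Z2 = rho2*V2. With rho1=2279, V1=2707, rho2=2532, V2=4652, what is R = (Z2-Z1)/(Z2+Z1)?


Z1 = 2279 * 2707 = 6169253
Z2 = 2532 * 4652 = 11778864
R = (11778864 - 6169253) / (11778864 + 6169253) = 5609611 / 17948117 = 0.3125

0.3125


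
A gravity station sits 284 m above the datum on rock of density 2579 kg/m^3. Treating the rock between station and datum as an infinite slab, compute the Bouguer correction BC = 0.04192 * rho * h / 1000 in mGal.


BC = 0.04192 * rho * h / 1000
= 0.04192 * 2579 * 284 / 1000
= 30.7037 mGal

30.7037


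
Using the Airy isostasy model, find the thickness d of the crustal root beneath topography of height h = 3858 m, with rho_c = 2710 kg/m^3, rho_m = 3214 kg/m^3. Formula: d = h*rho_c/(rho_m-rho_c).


rho_m - rho_c = 3214 - 2710 = 504
d = 3858 * 2710 / 504
= 10455180 / 504
= 20744.4 m

20744.4


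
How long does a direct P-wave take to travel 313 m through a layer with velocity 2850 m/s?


t = x / V
= 313 / 2850
= 0.1098 s

0.1098


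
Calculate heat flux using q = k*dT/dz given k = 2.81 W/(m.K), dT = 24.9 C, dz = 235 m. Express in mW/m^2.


q = k * dT / dz * 1000
= 2.81 * 24.9 / 235 * 1000
= 0.29774 * 1000
= 297.7404 mW/m^2

297.7404


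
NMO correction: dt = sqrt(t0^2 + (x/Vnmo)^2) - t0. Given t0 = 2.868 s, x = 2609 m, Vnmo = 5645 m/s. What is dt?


x/Vnmo = 2609/5645 = 0.462179
(x/Vnmo)^2 = 0.213609
t0^2 = 8.225424
sqrt(8.225424 + 0.213609) = 2.905001
dt = 2.905001 - 2.868 = 0.037001

0.037001
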